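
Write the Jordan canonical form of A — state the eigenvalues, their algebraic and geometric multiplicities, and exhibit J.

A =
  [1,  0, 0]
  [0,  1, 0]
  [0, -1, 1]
J_2(1) ⊕ J_1(1)

The characteristic polynomial is
  det(x·I − A) = x^3 - 3*x^2 + 3*x - 1 = (x - 1)^3

Eigenvalues and multiplicities (the geometric multiplicity of λ is n − rank(A − λI), which equals the number of Jordan blocks for λ):
  λ = 1: algebraic multiplicity = 3, geometric multiplicity = 2

Determining the block sizes for each eigenvalue:
  λ = 1: 2 blocks summing to 3 forces exactly one block of size 2 and the rest size 1 → block sizes [2, 1]

Assembling the blocks gives a Jordan form
J =
  [1, 1, 0]
  [0, 1, 0]
  [0, 0, 1]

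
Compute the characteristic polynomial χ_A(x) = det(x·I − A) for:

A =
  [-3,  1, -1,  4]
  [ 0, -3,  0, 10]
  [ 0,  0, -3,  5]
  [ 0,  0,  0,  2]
x^4 + 7*x^3 + 9*x^2 - 27*x - 54

Expanding det(x·I − A) (e.g. by cofactor expansion or by noting that A is similar to its Jordan form J, which has the same characteristic polynomial as A) gives
  χ_A(x) = x^4 + 7*x^3 + 9*x^2 - 27*x - 54
which factors as (x - 2)*(x + 3)^3. The eigenvalues (with algebraic multiplicities) are λ = -3 with multiplicity 3, λ = 2 with multiplicity 1.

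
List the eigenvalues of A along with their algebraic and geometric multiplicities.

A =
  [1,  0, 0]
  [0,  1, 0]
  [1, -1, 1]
λ = 1: alg = 3, geom = 2

Step 1 — factor the characteristic polynomial to read off the algebraic multiplicities:
  χ_A(x) = (x - 1)^3

Step 2 — compute geometric multiplicities via the rank-nullity identity g(λ) = n − rank(A − λI):
  rank(A − (1)·I) = 1, so dim ker(A − (1)·I) = n − 1 = 2

Summary:
  λ = 1: algebraic multiplicity = 3, geometric multiplicity = 2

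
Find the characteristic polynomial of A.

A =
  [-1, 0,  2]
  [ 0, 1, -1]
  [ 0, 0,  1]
x^3 - x^2 - x + 1

Expanding det(x·I − A) (e.g. by cofactor expansion or by noting that A is similar to its Jordan form J, which has the same characteristic polynomial as A) gives
  χ_A(x) = x^3 - x^2 - x + 1
which factors as (x - 1)^2*(x + 1). The eigenvalues (with algebraic multiplicities) are λ = -1 with multiplicity 1, λ = 1 with multiplicity 2.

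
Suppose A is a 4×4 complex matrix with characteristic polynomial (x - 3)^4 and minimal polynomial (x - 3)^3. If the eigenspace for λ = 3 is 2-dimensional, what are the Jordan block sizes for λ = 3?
Block sizes for λ = 3: [3, 1]

Step 1 — from the characteristic polynomial, algebraic multiplicity of λ = 3 is 4. From dim ker(A − (3)·I) = 2, there are exactly 2 Jordan blocks for λ = 3.
Step 2 — from the minimal polynomial, the factor (x − 3)^3 tells us the largest block for λ = 3 has size 3.
Step 3 — with total size 4, 2 blocks, and largest block 3, the block sizes (in nonincreasing order) are [3, 1].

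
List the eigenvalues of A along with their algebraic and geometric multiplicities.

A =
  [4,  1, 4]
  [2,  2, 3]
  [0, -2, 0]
λ = 2: alg = 3, geom = 1

Step 1 — factor the characteristic polynomial to read off the algebraic multiplicities:
  χ_A(x) = (x - 2)^3

Step 2 — compute geometric multiplicities via the rank-nullity identity g(λ) = n − rank(A − λI):
  rank(A − (2)·I) = 2, so dim ker(A − (2)·I) = n − 2 = 1

Summary:
  λ = 2: algebraic multiplicity = 3, geometric multiplicity = 1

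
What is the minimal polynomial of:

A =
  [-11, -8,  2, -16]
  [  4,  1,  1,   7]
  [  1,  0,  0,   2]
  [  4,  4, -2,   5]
x^3 + 4*x^2 + 5*x + 2

The characteristic polynomial is χ_A(x) = (x + 1)^3*(x + 2), so the eigenvalues are known. The minimal polynomial is
  m_A(x) = Π_λ (x − λ)^{k_λ}
where k_λ is the size of the *largest* Jordan block for λ (equivalently, the smallest k with (A − λI)^k v = 0 for every generalised eigenvector v of λ).

  λ = -2: largest Jordan block has size 1, contributing (x + 2)
  λ = -1: largest Jordan block has size 2, contributing (x + 1)^2

So m_A(x) = (x + 1)^2*(x + 2) = x^3 + 4*x^2 + 5*x + 2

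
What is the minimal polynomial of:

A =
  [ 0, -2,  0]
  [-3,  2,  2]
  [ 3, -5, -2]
x^3

The characteristic polynomial is χ_A(x) = x^3, so the eigenvalues are known. The minimal polynomial is
  m_A(x) = Π_λ (x − λ)^{k_λ}
where k_λ is the size of the *largest* Jordan block for λ (equivalently, the smallest k with (A − λI)^k v = 0 for every generalised eigenvector v of λ).

  λ = 0: largest Jordan block has size 3, contributing (x − 0)^3

So m_A(x) = x^3 = x^3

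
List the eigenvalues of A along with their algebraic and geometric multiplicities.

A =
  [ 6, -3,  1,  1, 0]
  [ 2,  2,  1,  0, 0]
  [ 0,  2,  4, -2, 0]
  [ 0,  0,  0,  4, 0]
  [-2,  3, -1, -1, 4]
λ = 4: alg = 5, geom = 3

Step 1 — factor the characteristic polynomial to read off the algebraic multiplicities:
  χ_A(x) = (x - 4)^5

Step 2 — compute geometric multiplicities via the rank-nullity identity g(λ) = n − rank(A − λI):
  rank(A − (4)·I) = 2, so dim ker(A − (4)·I) = n − 2 = 3

Summary:
  λ = 4: algebraic multiplicity = 5, geometric multiplicity = 3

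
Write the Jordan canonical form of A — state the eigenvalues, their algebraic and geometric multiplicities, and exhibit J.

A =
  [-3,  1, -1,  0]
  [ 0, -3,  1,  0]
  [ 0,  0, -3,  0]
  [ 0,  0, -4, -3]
J_3(-3) ⊕ J_1(-3)

The characteristic polynomial is
  det(x·I − A) = x^4 + 12*x^3 + 54*x^2 + 108*x + 81 = (x + 3)^4

Eigenvalues and multiplicities (the geometric multiplicity of λ is n − rank(A − λI), which equals the number of Jordan blocks for λ):
  λ = -3: algebraic multiplicity = 4, geometric multiplicity = 2

Determining the block sizes for each eigenvalue:
  λ = -3: with am = 4 and gm = 2, the partition is not yet determined (e.g. several partitions of 4 into 2 parts exist). Let N = A − (-3)·I. Computing rank(N^1) = 2, rank(N^2) = 1, rank(N^3) = 0; the number of blocks of size ≥ j is rank(N^{j−1}) − rank(N^j), giving [2, 1, 1]. So we have 1 block(s) of size 3, 1 block(s) of size 1 → block sizes [3, 1]

Assembling the blocks gives a Jordan form
J =
  [-3,  1,  0,  0]
  [ 0, -3,  1,  0]
  [ 0,  0, -3,  0]
  [ 0,  0,  0, -3]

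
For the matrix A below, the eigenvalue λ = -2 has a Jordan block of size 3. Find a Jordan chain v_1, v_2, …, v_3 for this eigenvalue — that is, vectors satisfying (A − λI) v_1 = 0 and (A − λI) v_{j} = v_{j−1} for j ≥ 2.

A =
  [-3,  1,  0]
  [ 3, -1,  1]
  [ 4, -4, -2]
A Jordan chain for λ = -2 of length 3:
v_1 = (4, 4, -16)ᵀ
v_2 = (-1, 3, 4)ᵀ
v_3 = (1, 0, 0)ᵀ

Let N = A − (-2)·I. We want v_3 with N^3 v_3 = 0 but N^2 v_3 ≠ 0; then v_{j-1} := N · v_j for j = 3, …, 2.

Pick v_3 = (1, 0, 0)ᵀ.
Then v_2 = N · v_3 = (-1, 3, 4)ᵀ.
Then v_1 = N · v_2 = (4, 4, -16)ᵀ.

Sanity check: (A − (-2)·I) v_1 = (0, 0, 0)ᵀ = 0. ✓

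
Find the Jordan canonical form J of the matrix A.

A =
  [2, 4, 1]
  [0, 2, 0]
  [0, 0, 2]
J_2(2) ⊕ J_1(2)

The characteristic polynomial is
  det(x·I − A) = x^3 - 6*x^2 + 12*x - 8 = (x - 2)^3

Eigenvalues and multiplicities (the geometric multiplicity of λ is n − rank(A − λI), which equals the number of Jordan blocks for λ):
  λ = 2: algebraic multiplicity = 3, geometric multiplicity = 2

Determining the block sizes for each eigenvalue:
  λ = 2: 2 blocks summing to 3 forces exactly one block of size 2 and the rest size 1 → block sizes [2, 1]

Assembling the blocks gives a Jordan form
J =
  [2, 1, 0]
  [0, 2, 0]
  [0, 0, 2]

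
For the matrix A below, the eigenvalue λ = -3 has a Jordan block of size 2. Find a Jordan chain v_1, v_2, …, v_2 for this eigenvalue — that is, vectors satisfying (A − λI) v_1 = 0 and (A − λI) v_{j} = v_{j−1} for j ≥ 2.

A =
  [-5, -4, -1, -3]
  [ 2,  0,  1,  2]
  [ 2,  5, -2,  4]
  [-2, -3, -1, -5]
A Jordan chain for λ = -3 of length 2:
v_1 = (-2, 2, 2, -2)ᵀ
v_2 = (1, 0, 0, 0)ᵀ

Let N = A − (-3)·I. We want v_2 with N^2 v_2 = 0 but N^1 v_2 ≠ 0; then v_{j-1} := N · v_j for j = 2, …, 2.

Pick v_2 = (1, 0, 0, 0)ᵀ.
Then v_1 = N · v_2 = (-2, 2, 2, -2)ᵀ.

Sanity check: (A − (-3)·I) v_1 = (0, 0, 0, 0)ᵀ = 0. ✓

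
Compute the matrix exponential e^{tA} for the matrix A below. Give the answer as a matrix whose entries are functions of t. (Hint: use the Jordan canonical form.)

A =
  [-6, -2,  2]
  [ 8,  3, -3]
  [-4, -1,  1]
e^{tA} =
  [-2 + 3*exp(-2*t), -1 + exp(-2*t), 1 - exp(-2*t)]
  [2*t + 3 - 3*exp(-2*t), t + 2 - exp(-2*t), -t - 1 + exp(-2*t)]
  [2*t - 3 + 3*exp(-2*t), t - 1 + exp(-2*t), -t + 2 - exp(-2*t)]

Strategy: write A = P · J · P⁻¹ where J is a Jordan canonical form, so e^{tA} = P · e^{tJ} · P⁻¹, and e^{tJ} can be computed block-by-block.

A has Jordan form
J =
  [-2, 0, 0]
  [ 0, 0, 1]
  [ 0, 0, 0]
(up to reordering of blocks).

Per-block formulas:
  For a 2×2 Jordan block J_2(0): exp(t · J_2(0)) = e^(0t)·(I + t·N), where N is the 2×2 nilpotent shift.
  For a 1×1 block at λ = -2: exp(t · [-2]) = [e^(-2t)].

After assembling e^{tJ} and conjugating by P, we get:

e^{tA} =
  [-2 + 3*exp(-2*t), -1 + exp(-2*t), 1 - exp(-2*t)]
  [2*t + 3 - 3*exp(-2*t), t + 2 - exp(-2*t), -t - 1 + exp(-2*t)]
  [2*t - 3 + 3*exp(-2*t), t - 1 + exp(-2*t), -t + 2 - exp(-2*t)]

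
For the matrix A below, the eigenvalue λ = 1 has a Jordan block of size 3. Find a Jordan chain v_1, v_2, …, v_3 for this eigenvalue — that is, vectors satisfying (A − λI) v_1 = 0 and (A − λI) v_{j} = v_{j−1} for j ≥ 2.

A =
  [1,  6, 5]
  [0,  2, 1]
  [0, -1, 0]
A Jordan chain for λ = 1 of length 3:
v_1 = (1, 0, 0)ᵀ
v_2 = (6, 1, -1)ᵀ
v_3 = (0, 1, 0)ᵀ

Let N = A − (1)·I. We want v_3 with N^3 v_3 = 0 but N^2 v_3 ≠ 0; then v_{j-1} := N · v_j for j = 3, …, 2.

Pick v_3 = (0, 1, 0)ᵀ.
Then v_2 = N · v_3 = (6, 1, -1)ᵀ.
Then v_1 = N · v_2 = (1, 0, 0)ᵀ.

Sanity check: (A − (1)·I) v_1 = (0, 0, 0)ᵀ = 0. ✓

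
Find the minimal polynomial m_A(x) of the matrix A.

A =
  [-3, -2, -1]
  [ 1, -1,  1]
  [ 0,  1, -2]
x^3 + 6*x^2 + 12*x + 8

The characteristic polynomial is χ_A(x) = (x + 2)^3, so the eigenvalues are known. The minimal polynomial is
  m_A(x) = Π_λ (x − λ)^{k_λ}
where k_λ is the size of the *largest* Jordan block for λ (equivalently, the smallest k with (A − λI)^k v = 0 for every generalised eigenvector v of λ).

  λ = -2: largest Jordan block has size 3, contributing (x + 2)^3

So m_A(x) = (x + 2)^3 = x^3 + 6*x^2 + 12*x + 8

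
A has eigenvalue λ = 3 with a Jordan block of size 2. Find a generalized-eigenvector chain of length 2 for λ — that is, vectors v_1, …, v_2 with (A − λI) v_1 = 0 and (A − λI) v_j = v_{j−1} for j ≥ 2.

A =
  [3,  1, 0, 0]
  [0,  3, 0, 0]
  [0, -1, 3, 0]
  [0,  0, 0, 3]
A Jordan chain for λ = 3 of length 2:
v_1 = (1, 0, -1, 0)ᵀ
v_2 = (0, 1, 0, 0)ᵀ

Let N = A − (3)·I. We want v_2 with N^2 v_2 = 0 but N^1 v_2 ≠ 0; then v_{j-1} := N · v_j for j = 2, …, 2.

Pick v_2 = (0, 1, 0, 0)ᵀ.
Then v_1 = N · v_2 = (1, 0, -1, 0)ᵀ.

Sanity check: (A − (3)·I) v_1 = (0, 0, 0, 0)ᵀ = 0. ✓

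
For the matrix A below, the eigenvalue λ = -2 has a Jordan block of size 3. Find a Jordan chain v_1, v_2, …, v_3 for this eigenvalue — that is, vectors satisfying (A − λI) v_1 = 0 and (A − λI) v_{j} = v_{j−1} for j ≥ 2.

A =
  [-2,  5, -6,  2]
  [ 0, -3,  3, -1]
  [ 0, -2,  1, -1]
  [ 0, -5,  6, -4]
A Jordan chain for λ = -2 of length 3:
v_1 = (-3, 0, 1, 3)ᵀ
v_2 = (5, -1, -2, -5)ᵀ
v_3 = (0, 1, 0, 0)ᵀ

Let N = A − (-2)·I. We want v_3 with N^3 v_3 = 0 but N^2 v_3 ≠ 0; then v_{j-1} := N · v_j for j = 3, …, 2.

Pick v_3 = (0, 1, 0, 0)ᵀ.
Then v_2 = N · v_3 = (5, -1, -2, -5)ᵀ.
Then v_1 = N · v_2 = (-3, 0, 1, 3)ᵀ.

Sanity check: (A − (-2)·I) v_1 = (0, 0, 0, 0)ᵀ = 0. ✓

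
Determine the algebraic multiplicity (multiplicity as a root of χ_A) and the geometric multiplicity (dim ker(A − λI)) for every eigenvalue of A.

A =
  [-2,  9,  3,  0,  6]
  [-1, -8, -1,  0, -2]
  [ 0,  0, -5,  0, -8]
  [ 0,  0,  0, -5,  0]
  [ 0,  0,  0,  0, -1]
λ = -5: alg = 4, geom = 3; λ = -1: alg = 1, geom = 1

Step 1 — factor the characteristic polynomial to read off the algebraic multiplicities:
  χ_A(x) = (x + 1)*(x + 5)^4

Step 2 — compute geometric multiplicities via the rank-nullity identity g(λ) = n − rank(A − λI):
  rank(A − (-5)·I) = 2, so dim ker(A − (-5)·I) = n − 2 = 3
  rank(A − (-1)·I) = 4, so dim ker(A − (-1)·I) = n − 4 = 1

Summary:
  λ = -5: algebraic multiplicity = 4, geometric multiplicity = 3
  λ = -1: algebraic multiplicity = 1, geometric multiplicity = 1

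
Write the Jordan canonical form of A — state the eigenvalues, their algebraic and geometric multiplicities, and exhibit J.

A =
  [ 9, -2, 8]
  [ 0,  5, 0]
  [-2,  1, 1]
J_2(5) ⊕ J_1(5)

The characteristic polynomial is
  det(x·I − A) = x^3 - 15*x^2 + 75*x - 125 = (x - 5)^3

Eigenvalues and multiplicities (the geometric multiplicity of λ is n − rank(A − λI), which equals the number of Jordan blocks for λ):
  λ = 5: algebraic multiplicity = 3, geometric multiplicity = 2

Determining the block sizes for each eigenvalue:
  λ = 5: 2 blocks summing to 3 forces exactly one block of size 2 and the rest size 1 → block sizes [2, 1]

Assembling the blocks gives a Jordan form
J =
  [5, 1, 0]
  [0, 5, 0]
  [0, 0, 5]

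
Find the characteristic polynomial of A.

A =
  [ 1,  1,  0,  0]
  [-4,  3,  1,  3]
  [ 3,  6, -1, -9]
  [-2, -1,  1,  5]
x^4 - 8*x^3 + 24*x^2 - 32*x + 16

Expanding det(x·I − A) (e.g. by cofactor expansion or by noting that A is similar to its Jordan form J, which has the same characteristic polynomial as A) gives
  χ_A(x) = x^4 - 8*x^3 + 24*x^2 - 32*x + 16
which factors as (x - 2)^4. The eigenvalues (with algebraic multiplicities) are λ = 2 with multiplicity 4.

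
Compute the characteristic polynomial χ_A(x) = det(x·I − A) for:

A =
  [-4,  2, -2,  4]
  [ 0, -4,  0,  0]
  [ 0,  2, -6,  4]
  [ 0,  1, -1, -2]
x^4 + 16*x^3 + 96*x^2 + 256*x + 256

Expanding det(x·I − A) (e.g. by cofactor expansion or by noting that A is similar to its Jordan form J, which has the same characteristic polynomial as A) gives
  χ_A(x) = x^4 + 16*x^3 + 96*x^2 + 256*x + 256
which factors as (x + 4)^4. The eigenvalues (with algebraic multiplicities) are λ = -4 with multiplicity 4.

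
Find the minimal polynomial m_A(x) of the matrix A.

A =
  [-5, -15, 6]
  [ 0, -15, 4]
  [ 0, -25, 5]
x^2 + 10*x + 25

The characteristic polynomial is χ_A(x) = (x + 5)^3, so the eigenvalues are known. The minimal polynomial is
  m_A(x) = Π_λ (x − λ)^{k_λ}
where k_λ is the size of the *largest* Jordan block for λ (equivalently, the smallest k with (A − λI)^k v = 0 for every generalised eigenvector v of λ).

  λ = -5: largest Jordan block has size 2, contributing (x + 5)^2

So m_A(x) = (x + 5)^2 = x^2 + 10*x + 25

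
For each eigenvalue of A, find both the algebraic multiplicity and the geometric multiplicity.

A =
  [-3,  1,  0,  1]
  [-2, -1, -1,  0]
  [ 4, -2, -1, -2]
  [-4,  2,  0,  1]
λ = -1: alg = 4, geom = 2

Step 1 — factor the characteristic polynomial to read off the algebraic multiplicities:
  χ_A(x) = (x + 1)^4

Step 2 — compute geometric multiplicities via the rank-nullity identity g(λ) = n − rank(A − λI):
  rank(A − (-1)·I) = 2, so dim ker(A − (-1)·I) = n − 2 = 2

Summary:
  λ = -1: algebraic multiplicity = 4, geometric multiplicity = 2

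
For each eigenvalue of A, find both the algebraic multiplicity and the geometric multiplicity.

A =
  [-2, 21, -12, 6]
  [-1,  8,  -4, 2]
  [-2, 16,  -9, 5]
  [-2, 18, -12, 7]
λ = 1: alg = 4, geom = 2

Step 1 — factor the characteristic polynomial to read off the algebraic multiplicities:
  χ_A(x) = (x - 1)^4

Step 2 — compute geometric multiplicities via the rank-nullity identity g(λ) = n − rank(A − λI):
  rank(A − (1)·I) = 2, so dim ker(A − (1)·I) = n − 2 = 2

Summary:
  λ = 1: algebraic multiplicity = 4, geometric multiplicity = 2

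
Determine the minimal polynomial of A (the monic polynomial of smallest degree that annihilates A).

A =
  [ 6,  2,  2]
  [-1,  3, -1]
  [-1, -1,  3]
x^2 - 8*x + 16

The characteristic polynomial is χ_A(x) = (x - 4)^3, so the eigenvalues are known. The minimal polynomial is
  m_A(x) = Π_λ (x − λ)^{k_λ}
where k_λ is the size of the *largest* Jordan block for λ (equivalently, the smallest k with (A − λI)^k v = 0 for every generalised eigenvector v of λ).

  λ = 4: largest Jordan block has size 2, contributing (x − 4)^2

So m_A(x) = (x - 4)^2 = x^2 - 8*x + 16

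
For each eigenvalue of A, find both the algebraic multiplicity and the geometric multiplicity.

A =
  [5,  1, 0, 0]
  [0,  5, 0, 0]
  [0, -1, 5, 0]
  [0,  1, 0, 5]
λ = 5: alg = 4, geom = 3

Step 1 — factor the characteristic polynomial to read off the algebraic multiplicities:
  χ_A(x) = (x - 5)^4

Step 2 — compute geometric multiplicities via the rank-nullity identity g(λ) = n − rank(A − λI):
  rank(A − (5)·I) = 1, so dim ker(A − (5)·I) = n − 1 = 3

Summary:
  λ = 5: algebraic multiplicity = 4, geometric multiplicity = 3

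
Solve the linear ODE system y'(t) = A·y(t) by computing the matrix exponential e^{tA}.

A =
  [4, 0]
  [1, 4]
e^{tA} =
  [exp(4*t), 0]
  [t*exp(4*t), exp(4*t)]

Strategy: write A = P · J · P⁻¹ where J is a Jordan canonical form, so e^{tA} = P · e^{tJ} · P⁻¹, and e^{tJ} can be computed block-by-block.

A has Jordan form
J =
  [4, 1]
  [0, 4]
(up to reordering of blocks).

Per-block formulas:
  For a 2×2 Jordan block J_2(4): exp(t · J_2(4)) = e^(4t)·(I + t·N), where N is the 2×2 nilpotent shift.

After assembling e^{tJ} and conjugating by P, we get:

e^{tA} =
  [exp(4*t), 0]
  [t*exp(4*t), exp(4*t)]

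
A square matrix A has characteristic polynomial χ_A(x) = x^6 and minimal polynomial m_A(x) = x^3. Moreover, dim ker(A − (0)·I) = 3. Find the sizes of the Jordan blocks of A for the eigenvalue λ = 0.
Block sizes for λ = 0: [3, 2, 1]

Step 1 — from the characteristic polynomial, algebraic multiplicity of λ = 0 is 6. From dim ker(A − (0)·I) = 3, there are exactly 3 Jordan blocks for λ = 0.
Step 2 — from the minimal polynomial, the factor (x − 0)^3 tells us the largest block for λ = 0 has size 3.
Step 3 — with total size 6, 3 blocks, and largest block 3, the block sizes (in nonincreasing order) are [3, 2, 1].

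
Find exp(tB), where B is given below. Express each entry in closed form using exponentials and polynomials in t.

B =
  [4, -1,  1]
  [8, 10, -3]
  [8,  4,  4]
e^{tB} =
  [2*t^2*exp(6*t) - 2*t*exp(6*t) + exp(6*t), t^2*exp(6*t) - t*exp(6*t), -t^2*exp(6*t)/2 + t*exp(6*t)]
  [-4*t^2*exp(6*t) + 8*t*exp(6*t), -2*t^2*exp(6*t) + 4*t*exp(6*t) + exp(6*t), t^2*exp(6*t) - 3*t*exp(6*t)]
  [8*t*exp(6*t), 4*t*exp(6*t), -2*t*exp(6*t) + exp(6*t)]

Strategy: write B = P · J · P⁻¹ where J is a Jordan canonical form, so e^{tB} = P · e^{tJ} · P⁻¹, and e^{tJ} can be computed block-by-block.

B has Jordan form
J =
  [6, 1, 0]
  [0, 6, 1]
  [0, 0, 6]
(up to reordering of blocks).

Per-block formulas:
  For a 3×3 Jordan block J_3(6): exp(t · J_3(6)) = e^(6t)·(I + t·N + (t^2/2)·N^2), where N is the 3×3 nilpotent shift.

After assembling e^{tJ} and conjugating by P, we get:

e^{tB} =
  [2*t^2*exp(6*t) - 2*t*exp(6*t) + exp(6*t), t^2*exp(6*t) - t*exp(6*t), -t^2*exp(6*t)/2 + t*exp(6*t)]
  [-4*t^2*exp(6*t) + 8*t*exp(6*t), -2*t^2*exp(6*t) + 4*t*exp(6*t) + exp(6*t), t^2*exp(6*t) - 3*t*exp(6*t)]
  [8*t*exp(6*t), 4*t*exp(6*t), -2*t*exp(6*t) + exp(6*t)]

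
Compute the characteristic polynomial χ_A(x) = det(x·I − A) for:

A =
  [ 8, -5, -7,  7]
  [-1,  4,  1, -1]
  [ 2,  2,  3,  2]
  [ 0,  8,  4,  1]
x^4 - 16*x^3 + 90*x^2 - 200*x + 125

Expanding det(x·I − A) (e.g. by cofactor expansion or by noting that A is similar to its Jordan form J, which has the same characteristic polynomial as A) gives
  χ_A(x) = x^4 - 16*x^3 + 90*x^2 - 200*x + 125
which factors as (x - 5)^3*(x - 1). The eigenvalues (with algebraic multiplicities) are λ = 1 with multiplicity 1, λ = 5 with multiplicity 3.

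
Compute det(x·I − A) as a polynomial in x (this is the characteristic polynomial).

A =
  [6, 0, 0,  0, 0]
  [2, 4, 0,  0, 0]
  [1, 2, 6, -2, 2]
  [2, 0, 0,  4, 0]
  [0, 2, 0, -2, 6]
x^5 - 26*x^4 + 268*x^3 - 1368*x^2 + 3456*x - 3456

Expanding det(x·I − A) (e.g. by cofactor expansion or by noting that A is similar to its Jordan form J, which has the same characteristic polynomial as A) gives
  χ_A(x) = x^5 - 26*x^4 + 268*x^3 - 1368*x^2 + 3456*x - 3456
which factors as (x - 6)^3*(x - 4)^2. The eigenvalues (with algebraic multiplicities) are λ = 4 with multiplicity 2, λ = 6 with multiplicity 3.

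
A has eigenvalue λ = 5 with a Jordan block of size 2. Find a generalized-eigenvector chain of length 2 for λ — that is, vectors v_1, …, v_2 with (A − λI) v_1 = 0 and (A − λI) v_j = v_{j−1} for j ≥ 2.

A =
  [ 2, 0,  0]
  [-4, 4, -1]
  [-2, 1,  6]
A Jordan chain for λ = 5 of length 2:
v_1 = (0, -1, 1)ᵀ
v_2 = (0, 1, 0)ᵀ

Let N = A − (5)·I. We want v_2 with N^2 v_2 = 0 but N^1 v_2 ≠ 0; then v_{j-1} := N · v_j for j = 2, …, 2.

Pick v_2 = (0, 1, 0)ᵀ.
Then v_1 = N · v_2 = (0, -1, 1)ᵀ.

Sanity check: (A − (5)·I) v_1 = (0, 0, 0)ᵀ = 0. ✓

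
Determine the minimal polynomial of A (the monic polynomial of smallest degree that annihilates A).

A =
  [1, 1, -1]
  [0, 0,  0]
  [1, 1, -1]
x^2

The characteristic polynomial is χ_A(x) = x^3, so the eigenvalues are known. The minimal polynomial is
  m_A(x) = Π_λ (x − λ)^{k_λ}
where k_λ is the size of the *largest* Jordan block for λ (equivalently, the smallest k with (A − λI)^k v = 0 for every generalised eigenvector v of λ).

  λ = 0: largest Jordan block has size 2, contributing (x − 0)^2

So m_A(x) = x^2 = x^2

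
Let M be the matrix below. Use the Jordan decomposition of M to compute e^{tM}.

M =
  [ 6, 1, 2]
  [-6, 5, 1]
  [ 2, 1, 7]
e^{tM} =
  [-t^2*exp(6*t) + exp(6*t), t^2*exp(6*t)/2 + t*exp(6*t), 3*t^2*exp(6*t)/2 + 2*t*exp(6*t)]
  [4*t^2*exp(6*t) - 6*t*exp(6*t), -2*t^2*exp(6*t) - t*exp(6*t) + exp(6*t), -6*t^2*exp(6*t) + t*exp(6*t)]
  [-2*t^2*exp(6*t) + 2*t*exp(6*t), t^2*exp(6*t) + t*exp(6*t), 3*t^2*exp(6*t) + t*exp(6*t) + exp(6*t)]

Strategy: write M = P · J · P⁻¹ where J is a Jordan canonical form, so e^{tM} = P · e^{tJ} · P⁻¹, and e^{tJ} can be computed block-by-block.

M has Jordan form
J =
  [6, 1, 0]
  [0, 6, 1]
  [0, 0, 6]
(up to reordering of blocks).

Per-block formulas:
  For a 3×3 Jordan block J_3(6): exp(t · J_3(6)) = e^(6t)·(I + t·N + (t^2/2)·N^2), where N is the 3×3 nilpotent shift.

After assembling e^{tJ} and conjugating by P, we get:

e^{tM} =
  [-t^2*exp(6*t) + exp(6*t), t^2*exp(6*t)/2 + t*exp(6*t), 3*t^2*exp(6*t)/2 + 2*t*exp(6*t)]
  [4*t^2*exp(6*t) - 6*t*exp(6*t), -2*t^2*exp(6*t) - t*exp(6*t) + exp(6*t), -6*t^2*exp(6*t) + t*exp(6*t)]
  [-2*t^2*exp(6*t) + 2*t*exp(6*t), t^2*exp(6*t) + t*exp(6*t), 3*t^2*exp(6*t) + t*exp(6*t) + exp(6*t)]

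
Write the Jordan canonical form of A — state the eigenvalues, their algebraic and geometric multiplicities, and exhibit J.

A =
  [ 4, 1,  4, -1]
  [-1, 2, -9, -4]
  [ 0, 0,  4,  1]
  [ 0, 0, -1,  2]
J_2(3) ⊕ J_2(3)

The characteristic polynomial is
  det(x·I − A) = x^4 - 12*x^3 + 54*x^2 - 108*x + 81 = (x - 3)^4

Eigenvalues and multiplicities (the geometric multiplicity of λ is n − rank(A − λI), which equals the number of Jordan blocks for λ):
  λ = 3: algebraic multiplicity = 4, geometric multiplicity = 2

Determining the block sizes for each eigenvalue:
  λ = 3: with am = 4 and gm = 2, the partition is not yet determined (e.g. several partitions of 4 into 2 parts exist). Let N = A − (3)·I. Computing rank(N^1) = 2, rank(N^2) = 0; the number of blocks of size ≥ j is rank(N^{j−1}) − rank(N^j), giving [2, 2]. So we have 2 block(s) of size 2 → block sizes [2, 2]

Assembling the blocks gives a Jordan form
J =
  [3, 1, 0, 0]
  [0, 3, 0, 0]
  [0, 0, 3, 1]
  [0, 0, 0, 3]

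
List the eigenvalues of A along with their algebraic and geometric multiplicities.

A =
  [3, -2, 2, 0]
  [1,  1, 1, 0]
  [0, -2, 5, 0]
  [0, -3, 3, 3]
λ = 3: alg = 4, geom = 2

Step 1 — factor the characteristic polynomial to read off the algebraic multiplicities:
  χ_A(x) = (x - 3)^4

Step 2 — compute geometric multiplicities via the rank-nullity identity g(λ) = n − rank(A − λI):
  rank(A − (3)·I) = 2, so dim ker(A − (3)·I) = n − 2 = 2

Summary:
  λ = 3: algebraic multiplicity = 4, geometric multiplicity = 2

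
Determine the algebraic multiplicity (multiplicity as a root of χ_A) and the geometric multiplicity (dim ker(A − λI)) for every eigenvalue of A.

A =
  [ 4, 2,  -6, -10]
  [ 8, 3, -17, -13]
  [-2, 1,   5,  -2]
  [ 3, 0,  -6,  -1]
λ = 2: alg = 3, geom = 1; λ = 5: alg = 1, geom = 1

Step 1 — factor the characteristic polynomial to read off the algebraic multiplicities:
  χ_A(x) = (x - 5)*(x - 2)^3

Step 2 — compute geometric multiplicities via the rank-nullity identity g(λ) = n − rank(A − λI):
  rank(A − (2)·I) = 3, so dim ker(A − (2)·I) = n − 3 = 1
  rank(A − (5)·I) = 3, so dim ker(A − (5)·I) = n − 3 = 1

Summary:
  λ = 2: algebraic multiplicity = 3, geometric multiplicity = 1
  λ = 5: algebraic multiplicity = 1, geometric multiplicity = 1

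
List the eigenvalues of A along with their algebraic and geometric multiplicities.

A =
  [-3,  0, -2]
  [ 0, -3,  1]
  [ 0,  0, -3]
λ = -3: alg = 3, geom = 2

Step 1 — factor the characteristic polynomial to read off the algebraic multiplicities:
  χ_A(x) = (x + 3)^3

Step 2 — compute geometric multiplicities via the rank-nullity identity g(λ) = n − rank(A − λI):
  rank(A − (-3)·I) = 1, so dim ker(A − (-3)·I) = n − 1 = 2

Summary:
  λ = -3: algebraic multiplicity = 3, geometric multiplicity = 2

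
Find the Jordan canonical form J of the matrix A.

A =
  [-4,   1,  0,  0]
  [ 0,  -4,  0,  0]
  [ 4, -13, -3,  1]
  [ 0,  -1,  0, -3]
J_2(-4) ⊕ J_2(-3)

The characteristic polynomial is
  det(x·I − A) = x^4 + 14*x^3 + 73*x^2 + 168*x + 144 = (x + 3)^2*(x + 4)^2

Eigenvalues and multiplicities (the geometric multiplicity of λ is n − rank(A − λI), which equals the number of Jordan blocks for λ):
  λ = -4: algebraic multiplicity = 2, geometric multiplicity = 1
  λ = -3: algebraic multiplicity = 2, geometric multiplicity = 1

Determining the block sizes for each eigenvalue:
  λ = -4: one block (gm = 1), so the single block has size am = 2 → block sizes [2]
  λ = -3: one block (gm = 1), so the single block has size am = 2 → block sizes [2]

Assembling the blocks gives a Jordan form
J =
  [-4,  1,  0,  0]
  [ 0, -4,  0,  0]
  [ 0,  0, -3,  1]
  [ 0,  0,  0, -3]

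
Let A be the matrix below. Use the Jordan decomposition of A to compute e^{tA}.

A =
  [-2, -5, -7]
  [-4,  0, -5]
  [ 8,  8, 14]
e^{tA} =
  [-6*t*exp(4*t) + exp(4*t), -3*t^2*exp(4*t) - 5*t*exp(4*t), -3*t^2*exp(4*t)/2 - 7*t*exp(4*t)]
  [-4*t*exp(4*t), -2*t^2*exp(4*t) - 4*t*exp(4*t) + exp(4*t), -t^2*exp(4*t) - 5*t*exp(4*t)]
  [8*t*exp(4*t), 4*t^2*exp(4*t) + 8*t*exp(4*t), 2*t^2*exp(4*t) + 10*t*exp(4*t) + exp(4*t)]

Strategy: write A = P · J · P⁻¹ where J is a Jordan canonical form, so e^{tA} = P · e^{tJ} · P⁻¹, and e^{tJ} can be computed block-by-block.

A has Jordan form
J =
  [4, 1, 0]
  [0, 4, 1]
  [0, 0, 4]
(up to reordering of blocks).

Per-block formulas:
  For a 3×3 Jordan block J_3(4): exp(t · J_3(4)) = e^(4t)·(I + t·N + (t^2/2)·N^2), where N is the 3×3 nilpotent shift.

After assembling e^{tJ} and conjugating by P, we get:

e^{tA} =
  [-6*t*exp(4*t) + exp(4*t), -3*t^2*exp(4*t) - 5*t*exp(4*t), -3*t^2*exp(4*t)/2 - 7*t*exp(4*t)]
  [-4*t*exp(4*t), -2*t^2*exp(4*t) - 4*t*exp(4*t) + exp(4*t), -t^2*exp(4*t) - 5*t*exp(4*t)]
  [8*t*exp(4*t), 4*t^2*exp(4*t) + 8*t*exp(4*t), 2*t^2*exp(4*t) + 10*t*exp(4*t) + exp(4*t)]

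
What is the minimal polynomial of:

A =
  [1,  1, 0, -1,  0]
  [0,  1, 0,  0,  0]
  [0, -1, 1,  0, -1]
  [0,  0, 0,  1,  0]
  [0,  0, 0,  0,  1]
x^2 - 2*x + 1

The characteristic polynomial is χ_A(x) = (x - 1)^5, so the eigenvalues are known. The minimal polynomial is
  m_A(x) = Π_λ (x − λ)^{k_λ}
where k_λ is the size of the *largest* Jordan block for λ (equivalently, the smallest k with (A − λI)^k v = 0 for every generalised eigenvector v of λ).

  λ = 1: largest Jordan block has size 2, contributing (x − 1)^2

So m_A(x) = (x - 1)^2 = x^2 - 2*x + 1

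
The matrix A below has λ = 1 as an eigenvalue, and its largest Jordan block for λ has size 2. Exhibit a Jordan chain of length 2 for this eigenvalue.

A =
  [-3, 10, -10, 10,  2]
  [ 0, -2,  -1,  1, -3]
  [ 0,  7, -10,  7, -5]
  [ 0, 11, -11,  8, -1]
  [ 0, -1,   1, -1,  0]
A Jordan chain for λ = 1 of length 2:
v_1 = (2, 1, 3, 3, -1)ᵀ
v_2 = (2, 0, 1, 2, 0)ᵀ

Let N = A − (1)·I. We want v_2 with N^2 v_2 = 0 but N^1 v_2 ≠ 0; then v_{j-1} := N · v_j for j = 2, …, 2.

Pick v_2 = (2, 0, 1, 2, 0)ᵀ.
Then v_1 = N · v_2 = (2, 1, 3, 3, -1)ᵀ.

Sanity check: (A − (1)·I) v_1 = (0, 0, 0, 0, 0)ᵀ = 0. ✓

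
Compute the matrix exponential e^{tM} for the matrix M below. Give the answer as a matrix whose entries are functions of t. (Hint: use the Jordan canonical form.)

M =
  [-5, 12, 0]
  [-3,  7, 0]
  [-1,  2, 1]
e^{tM} =
  [-6*t*exp(t) + exp(t), 12*t*exp(t), 0]
  [-3*t*exp(t), 6*t*exp(t) + exp(t), 0]
  [-t*exp(t), 2*t*exp(t), exp(t)]

Strategy: write M = P · J · P⁻¹ where J is a Jordan canonical form, so e^{tM} = P · e^{tJ} · P⁻¹, and e^{tJ} can be computed block-by-block.

M has Jordan form
J =
  [1, 1, 0]
  [0, 1, 0]
  [0, 0, 1]
(up to reordering of blocks).

Per-block formulas:
  For a 1×1 block at λ = 1: exp(t · [1]) = [e^(1t)].
  For a 2×2 Jordan block J_2(1): exp(t · J_2(1)) = e^(1t)·(I + t·N), where N is the 2×2 nilpotent shift.

After assembling e^{tJ} and conjugating by P, we get:

e^{tM} =
  [-6*t*exp(t) + exp(t), 12*t*exp(t), 0]
  [-3*t*exp(t), 6*t*exp(t) + exp(t), 0]
  [-t*exp(t), 2*t*exp(t), exp(t)]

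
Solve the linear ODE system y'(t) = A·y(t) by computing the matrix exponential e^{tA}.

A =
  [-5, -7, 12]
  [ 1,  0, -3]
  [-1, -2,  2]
e^{tA} =
  [-3*t^2*exp(-t)/2 - 4*t*exp(-t) + exp(-t), -3*t^2*exp(-t)/2 - 7*t*exp(-t), 9*t^2*exp(-t)/2 + 12*t*exp(-t)]
  [t*exp(-t), t*exp(-t) + exp(-t), -3*t*exp(-t)]
  [-t^2*exp(-t)/2 - t*exp(-t), -t^2*exp(-t)/2 - 2*t*exp(-t), 3*t^2*exp(-t)/2 + 3*t*exp(-t) + exp(-t)]

Strategy: write A = P · J · P⁻¹ where J is a Jordan canonical form, so e^{tA} = P · e^{tJ} · P⁻¹, and e^{tJ} can be computed block-by-block.

A has Jordan form
J =
  [-1,  1,  0]
  [ 0, -1,  1]
  [ 0,  0, -1]
(up to reordering of blocks).

Per-block formulas:
  For a 3×3 Jordan block J_3(-1): exp(t · J_3(-1)) = e^(-1t)·(I + t·N + (t^2/2)·N^2), where N is the 3×3 nilpotent shift.

After assembling e^{tJ} and conjugating by P, we get:

e^{tA} =
  [-3*t^2*exp(-t)/2 - 4*t*exp(-t) + exp(-t), -3*t^2*exp(-t)/2 - 7*t*exp(-t), 9*t^2*exp(-t)/2 + 12*t*exp(-t)]
  [t*exp(-t), t*exp(-t) + exp(-t), -3*t*exp(-t)]
  [-t^2*exp(-t)/2 - t*exp(-t), -t^2*exp(-t)/2 - 2*t*exp(-t), 3*t^2*exp(-t)/2 + 3*t*exp(-t) + exp(-t)]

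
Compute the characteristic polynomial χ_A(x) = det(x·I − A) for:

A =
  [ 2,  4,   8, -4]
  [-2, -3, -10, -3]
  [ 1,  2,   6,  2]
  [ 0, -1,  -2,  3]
x^4 - 8*x^3 + 24*x^2 - 32*x + 16

Expanding det(x·I − A) (e.g. by cofactor expansion or by noting that A is similar to its Jordan form J, which has the same characteristic polynomial as A) gives
  χ_A(x) = x^4 - 8*x^3 + 24*x^2 - 32*x + 16
which factors as (x - 2)^4. The eigenvalues (with algebraic multiplicities) are λ = 2 with multiplicity 4.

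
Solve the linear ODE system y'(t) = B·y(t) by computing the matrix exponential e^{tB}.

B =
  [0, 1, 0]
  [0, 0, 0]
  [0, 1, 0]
e^{tB} =
  [1, t, 0]
  [0, 1, 0]
  [0, t, 1]

Strategy: write B = P · J · P⁻¹ where J is a Jordan canonical form, so e^{tB} = P · e^{tJ} · P⁻¹, and e^{tJ} can be computed block-by-block.

B has Jordan form
J =
  [0, 1, 0]
  [0, 0, 0]
  [0, 0, 0]
(up to reordering of blocks).

Per-block formulas:
  For a 2×2 Jordan block J_2(0): exp(t · J_2(0)) = e^(0t)·(I + t·N), where N is the 2×2 nilpotent shift.
  For a 1×1 block at λ = 0: exp(t · [0]) = [e^(0t)].

After assembling e^{tJ} and conjugating by P, we get:

e^{tB} =
  [1, t, 0]
  [0, 1, 0]
  [0, t, 1]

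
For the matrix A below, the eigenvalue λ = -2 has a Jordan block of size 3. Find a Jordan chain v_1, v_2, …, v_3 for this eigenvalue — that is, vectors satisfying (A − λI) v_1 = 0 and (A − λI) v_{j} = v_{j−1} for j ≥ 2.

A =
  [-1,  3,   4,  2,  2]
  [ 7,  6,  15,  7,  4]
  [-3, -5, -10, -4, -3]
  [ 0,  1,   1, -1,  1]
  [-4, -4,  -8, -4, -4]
A Jordan chain for λ = -2 of length 3:
v_1 = (2, 2, -2, 0, 0)ᵀ
v_2 = (1, 7, -3, 0, -4)ᵀ
v_3 = (1, 0, 0, 0, 0)ᵀ

Let N = A − (-2)·I. We want v_3 with N^3 v_3 = 0 but N^2 v_3 ≠ 0; then v_{j-1} := N · v_j for j = 3, …, 2.

Pick v_3 = (1, 0, 0, 0, 0)ᵀ.
Then v_2 = N · v_3 = (1, 7, -3, 0, -4)ᵀ.
Then v_1 = N · v_2 = (2, 2, -2, 0, 0)ᵀ.

Sanity check: (A − (-2)·I) v_1 = (0, 0, 0, 0, 0)ᵀ = 0. ✓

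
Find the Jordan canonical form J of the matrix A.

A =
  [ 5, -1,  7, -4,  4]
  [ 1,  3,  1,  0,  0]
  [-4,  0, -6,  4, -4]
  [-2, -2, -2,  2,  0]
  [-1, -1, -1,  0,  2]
J_1(-2) ⊕ J_2(2) ⊕ J_1(2) ⊕ J_1(2)

The characteristic polynomial is
  det(x·I − A) = x^5 - 6*x^4 + 8*x^3 + 16*x^2 - 48*x + 32 = (x - 2)^4*(x + 2)

Eigenvalues and multiplicities (the geometric multiplicity of λ is n − rank(A − λI), which equals the number of Jordan blocks for λ):
  λ = -2: algebraic multiplicity = 1, geometric multiplicity = 1
  λ = 2: algebraic multiplicity = 4, geometric multiplicity = 3

Determining the block sizes for each eigenvalue:
  λ = -2: one block (gm = 1), so the single block has size am = 1 → block sizes [1]
  λ = 2: 3 blocks summing to 4 forces exactly one block of size 2 and the rest size 1 → block sizes [2, 1, 1]

Assembling the blocks gives a Jordan form
J =
  [-2, 0, 0, 0, 0]
  [ 0, 2, 1, 0, 0]
  [ 0, 0, 2, 0, 0]
  [ 0, 0, 0, 2, 0]
  [ 0, 0, 0, 0, 2]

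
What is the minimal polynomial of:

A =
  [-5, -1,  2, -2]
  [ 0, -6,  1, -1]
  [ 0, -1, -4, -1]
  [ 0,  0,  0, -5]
x^3 + 15*x^2 + 75*x + 125

The characteristic polynomial is χ_A(x) = (x + 5)^4, so the eigenvalues are known. The minimal polynomial is
  m_A(x) = Π_λ (x − λ)^{k_λ}
where k_λ is the size of the *largest* Jordan block for λ (equivalently, the smallest k with (A − λI)^k v = 0 for every generalised eigenvector v of λ).

  λ = -5: largest Jordan block has size 3, contributing (x + 5)^3

So m_A(x) = (x + 5)^3 = x^3 + 15*x^2 + 75*x + 125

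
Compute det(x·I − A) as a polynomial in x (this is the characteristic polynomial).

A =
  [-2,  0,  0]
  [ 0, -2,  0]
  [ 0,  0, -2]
x^3 + 6*x^2 + 12*x + 8

Expanding det(x·I − A) (e.g. by cofactor expansion or by noting that A is similar to its Jordan form J, which has the same characteristic polynomial as A) gives
  χ_A(x) = x^3 + 6*x^2 + 12*x + 8
which factors as (x + 2)^3. The eigenvalues (with algebraic multiplicities) are λ = -2 with multiplicity 3.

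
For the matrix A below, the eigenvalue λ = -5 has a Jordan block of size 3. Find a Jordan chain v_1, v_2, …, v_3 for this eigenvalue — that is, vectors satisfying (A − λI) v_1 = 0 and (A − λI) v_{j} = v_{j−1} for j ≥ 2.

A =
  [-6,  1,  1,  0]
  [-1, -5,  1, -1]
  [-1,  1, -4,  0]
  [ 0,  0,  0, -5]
A Jordan chain for λ = -5 of length 3:
v_1 = (-1, 0, -1, 0)ᵀ
v_2 = (-1, -1, -1, 0)ᵀ
v_3 = (1, 0, 0, 0)ᵀ

Let N = A − (-5)·I. We want v_3 with N^3 v_3 = 0 but N^2 v_3 ≠ 0; then v_{j-1} := N · v_j for j = 3, …, 2.

Pick v_3 = (1, 0, 0, 0)ᵀ.
Then v_2 = N · v_3 = (-1, -1, -1, 0)ᵀ.
Then v_1 = N · v_2 = (-1, 0, -1, 0)ᵀ.

Sanity check: (A − (-5)·I) v_1 = (0, 0, 0, 0)ᵀ = 0. ✓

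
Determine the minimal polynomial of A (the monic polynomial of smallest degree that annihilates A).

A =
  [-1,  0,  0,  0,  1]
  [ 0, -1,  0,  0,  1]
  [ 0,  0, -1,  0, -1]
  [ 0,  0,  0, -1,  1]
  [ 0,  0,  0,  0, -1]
x^2 + 2*x + 1

The characteristic polynomial is χ_A(x) = (x + 1)^5, so the eigenvalues are known. The minimal polynomial is
  m_A(x) = Π_λ (x − λ)^{k_λ}
where k_λ is the size of the *largest* Jordan block for λ (equivalently, the smallest k with (A − λI)^k v = 0 for every generalised eigenvector v of λ).

  λ = -1: largest Jordan block has size 2, contributing (x + 1)^2

So m_A(x) = (x + 1)^2 = x^2 + 2*x + 1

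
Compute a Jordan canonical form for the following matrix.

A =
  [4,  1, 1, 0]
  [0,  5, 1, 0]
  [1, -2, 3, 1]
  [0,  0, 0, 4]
J_3(4) ⊕ J_1(4)

The characteristic polynomial is
  det(x·I − A) = x^4 - 16*x^3 + 96*x^2 - 256*x + 256 = (x - 4)^4

Eigenvalues and multiplicities (the geometric multiplicity of λ is n − rank(A − λI), which equals the number of Jordan blocks for λ):
  λ = 4: algebraic multiplicity = 4, geometric multiplicity = 2

Determining the block sizes for each eigenvalue:
  λ = 4: with am = 4 and gm = 2, the partition is not yet determined (e.g. several partitions of 4 into 2 parts exist). Let N = A − (4)·I. Computing rank(N^1) = 2, rank(N^2) = 1, rank(N^3) = 0; the number of blocks of size ≥ j is rank(N^{j−1}) − rank(N^j), giving [2, 1, 1]. So we have 1 block(s) of size 3, 1 block(s) of size 1 → block sizes [3, 1]

Assembling the blocks gives a Jordan form
J =
  [4, 1, 0, 0]
  [0, 4, 1, 0]
  [0, 0, 4, 0]
  [0, 0, 0, 4]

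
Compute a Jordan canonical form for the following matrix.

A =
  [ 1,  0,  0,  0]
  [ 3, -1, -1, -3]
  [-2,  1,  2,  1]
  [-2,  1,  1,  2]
J_3(1) ⊕ J_1(1)

The characteristic polynomial is
  det(x·I − A) = x^4 - 4*x^3 + 6*x^2 - 4*x + 1 = (x - 1)^4

Eigenvalues and multiplicities (the geometric multiplicity of λ is n − rank(A − λI), which equals the number of Jordan blocks for λ):
  λ = 1: algebraic multiplicity = 4, geometric multiplicity = 2

Determining the block sizes for each eigenvalue:
  λ = 1: with am = 4 and gm = 2, the partition is not yet determined (e.g. several partitions of 4 into 2 parts exist). Let N = A − (1)·I. Computing rank(N^1) = 2, rank(N^2) = 1, rank(N^3) = 0; the number of blocks of size ≥ j is rank(N^{j−1}) − rank(N^j), giving [2, 1, 1]. So we have 1 block(s) of size 3, 1 block(s) of size 1 → block sizes [3, 1]

Assembling the blocks gives a Jordan form
J =
  [1, 1, 0, 0]
  [0, 1, 1, 0]
  [0, 0, 1, 0]
  [0, 0, 0, 1]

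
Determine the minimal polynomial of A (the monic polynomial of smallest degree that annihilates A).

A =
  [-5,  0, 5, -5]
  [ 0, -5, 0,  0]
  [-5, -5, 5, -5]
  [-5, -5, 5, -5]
x^2 + 5*x

The characteristic polynomial is χ_A(x) = x^2*(x + 5)^2, so the eigenvalues are known. The minimal polynomial is
  m_A(x) = Π_λ (x − λ)^{k_λ}
where k_λ is the size of the *largest* Jordan block for λ (equivalently, the smallest k with (A − λI)^k v = 0 for every generalised eigenvector v of λ).

  λ = -5: largest Jordan block has size 1, contributing (x + 5)
  λ = 0: largest Jordan block has size 1, contributing (x − 0)

So m_A(x) = x*(x + 5) = x^2 + 5*x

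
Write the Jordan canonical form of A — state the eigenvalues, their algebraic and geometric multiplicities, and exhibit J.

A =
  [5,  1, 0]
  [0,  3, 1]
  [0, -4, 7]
J_3(5)

The characteristic polynomial is
  det(x·I − A) = x^3 - 15*x^2 + 75*x - 125 = (x - 5)^3

Eigenvalues and multiplicities (the geometric multiplicity of λ is n − rank(A − λI), which equals the number of Jordan blocks for λ):
  λ = 5: algebraic multiplicity = 3, geometric multiplicity = 1

Determining the block sizes for each eigenvalue:
  λ = 5: one block (gm = 1), so the single block has size am = 3 → block sizes [3]

Assembling the blocks gives a Jordan form
J =
  [5, 1, 0]
  [0, 5, 1]
  [0, 0, 5]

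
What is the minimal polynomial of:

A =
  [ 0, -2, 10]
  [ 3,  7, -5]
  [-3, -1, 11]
x^2 - 12*x + 36

The characteristic polynomial is χ_A(x) = (x - 6)^3, so the eigenvalues are known. The minimal polynomial is
  m_A(x) = Π_λ (x − λ)^{k_λ}
where k_λ is the size of the *largest* Jordan block for λ (equivalently, the smallest k with (A − λI)^k v = 0 for every generalised eigenvector v of λ).

  λ = 6: largest Jordan block has size 2, contributing (x − 6)^2

So m_A(x) = (x - 6)^2 = x^2 - 12*x + 36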